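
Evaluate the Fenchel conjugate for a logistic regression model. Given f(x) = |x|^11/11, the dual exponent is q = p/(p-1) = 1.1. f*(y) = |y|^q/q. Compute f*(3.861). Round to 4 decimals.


The conjugate exponent q satisfies 1/p + 1/q = 1.
p = 11, so q = 11/(11 - 1) = 1.1
|y|^q = 3.861^1.1 = 4.4195
f*(3.861) = 4.4195 / 1.1 = 4.0177


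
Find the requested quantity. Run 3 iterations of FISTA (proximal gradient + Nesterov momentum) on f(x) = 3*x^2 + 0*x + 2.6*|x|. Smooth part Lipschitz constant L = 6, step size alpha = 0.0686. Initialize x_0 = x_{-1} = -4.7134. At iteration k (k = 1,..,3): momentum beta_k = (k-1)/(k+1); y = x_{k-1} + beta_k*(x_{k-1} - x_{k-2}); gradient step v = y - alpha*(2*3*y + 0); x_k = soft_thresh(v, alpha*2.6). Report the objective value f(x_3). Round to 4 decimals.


FISTA on f(x) = 3*x^2 + 0*x + 2.6*|x|
L = 6, alpha = 0.0686
Iteration 1: beta = 0.0, y = -4.7134 + 0.0*(-4.7134 + 4.7134) = -4.7134
  grad(y) = -28.2804, v = y - alpha*grad = -2.7734
  prox(v) = soft_thresh(-2.7734, 0.1784) = -2.595
Iteration 2: beta = 0.3333, y = -2.595 + 0.3333*(-2.595 + 4.7134) = -1.8889
  grad(y) = -11.3332, v = y - alpha*grad = -1.1114
  prox(v) = soft_thresh(-1.1114, 0.1784) = -0.9331
Iteration 3: beta = 0.5, y = -0.9331 + 0.5*(-0.9331 + 2.595) = -0.1021
  grad(y) = -0.6125, v = y - alpha*grad = -0.0601
  prox(v) = soft_thresh(-0.0601, 0.1784) = 0.0
f(x_3) = 3*0.0^2 + 0*0.0 + 2.6*|0.0| = 0.0


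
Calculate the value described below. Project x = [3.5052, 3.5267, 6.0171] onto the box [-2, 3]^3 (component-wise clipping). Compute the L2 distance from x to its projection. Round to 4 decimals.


Project each component onto [-2, 3].
clip(3.5052) = 3.0, clip(3.5267) = 3.0, clip(6.0171) = 3.0
Projection = [3.0, 3.0, 3.0]
Squared diffs: [0.2552, 0.2774, 9.1029]
Distance = sqrt(9.6355) = 3.1041


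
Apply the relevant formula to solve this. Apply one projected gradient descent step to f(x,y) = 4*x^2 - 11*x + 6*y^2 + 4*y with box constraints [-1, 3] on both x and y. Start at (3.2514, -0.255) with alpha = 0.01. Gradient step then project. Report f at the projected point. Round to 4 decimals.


Step 1: Compute gradient at (3.2514, -0.255).
grad_x = 2*4*3.2514 - 11 = 15.0112
grad_y = 2*6*-0.255 + 4 = 0.94
Step 2: Gradient step.
x_raw = 3.2514 - 0.01*15.0112 = 3.1013
y_raw = -0.255 - 0.01*0.94 = -0.2644
Step 3: Project onto [-1, 3].
x_proj = clip(3.1013) = 3.0
y_proj = clip(-0.2644) = -0.2644
Step 4: Evaluate f.
f(3.0, -0.2644) = 2.3618


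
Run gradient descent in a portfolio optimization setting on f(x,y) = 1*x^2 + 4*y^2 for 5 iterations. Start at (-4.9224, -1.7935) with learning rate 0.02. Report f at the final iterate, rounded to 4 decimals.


Gradient descent on f(x,y) = 1*x^2 + 4*y^2.
Starting point: (-4.9224, -1.7935), alpha = 0.02
Step 1: grad_x = 2*1*-4.9224 = -9.8448, grad_y = 2*4*-1.7935 = -14.348
  x_1 = -4.9224 - 0.02*-9.8448 = -4.7255
  y_1 = -1.7935 - 0.02*-14.348 = -1.5065
Step 2: grad_x = 2*1*-4.7255 = -9.451, grad_y = 2*4*-1.5065 = -12.0523
  x_2 = -4.7255 - 0.02*-9.451 = -4.5365
  y_2 = -1.5065 - 0.02*-12.0523 = -1.2655
Step 3: grad_x = 2*1*-4.5365 = -9.073, grad_y = 2*4*-1.2655 = -10.1239
  x_3 = -4.5365 - 0.02*-9.073 = -4.355
  y_3 = -1.2655 - 0.02*-10.1239 = -1.063
Step 4: grad_x = 2*1*-4.355 = -8.71, grad_y = 2*4*-1.063 = -8.5041
  x_4 = -4.355 - 0.02*-8.71 = -4.1808
  y_4 = -1.063 - 0.02*-8.5041 = -0.8929
Step 5: grad_x = 2*1*-4.1808 = -8.3616, grad_y = 2*4*-0.8929 = -7.1435
  x_5 = -4.1808 - 0.02*-8.3616 = -4.0136
  y_5 = -0.8929 - 0.02*-7.1435 = -0.7501
f(-4.0136, -0.7501) = 1*(-4.0136)^2 + 4*(-0.7501)^2 = 18.3593


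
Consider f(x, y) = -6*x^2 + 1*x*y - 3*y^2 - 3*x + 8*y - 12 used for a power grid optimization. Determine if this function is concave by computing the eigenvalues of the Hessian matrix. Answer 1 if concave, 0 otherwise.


The Hessian of f(x,y) = -6*x^2 + 1*x*y - 3*y^2 - 3*x + 8*y - 12 is:
H = [[-12, 1], [1, -6]]
Trace = -12 - 6 = -18
Determinant = -12*-6 - (1)^2 = 71
Discriminant = (-18)^2 - 4*71 = 40.0
Eigenvalues: lambda_1 = -12.1623, lambda_2 = -5.8377
The function is concave.

1


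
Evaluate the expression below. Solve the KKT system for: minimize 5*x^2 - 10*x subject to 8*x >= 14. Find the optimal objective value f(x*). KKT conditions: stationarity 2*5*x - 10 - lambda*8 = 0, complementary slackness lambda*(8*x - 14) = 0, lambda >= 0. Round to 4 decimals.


Step 1: Try lambda = 0 (constraint inactive).
x_unc = 10/(2*5) = 1.0
Check: 8*1.0 = 8.0 < 14 -- violated!
Step 2: Constraint must be active: 8*x = 14
x* = 14/8 = 1.75
lambda = (2*5*1.75 - 10)/8 = 0.9375
Step 3: Compute optimal value.
f(x*) = 5*1.75^2 - 10*1.75 = -2.1875


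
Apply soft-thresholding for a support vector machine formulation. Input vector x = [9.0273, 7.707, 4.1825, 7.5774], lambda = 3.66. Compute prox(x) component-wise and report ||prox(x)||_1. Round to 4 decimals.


Soft-thresholding with lambda = 3.66:
prox(9.0273) = sign(9.0273)*max(|9.0273| - 3.66, 0) = 5.3673
prox(7.707) = sign(7.707)*max(|7.707| - 3.66, 0) = 4.047
prox(4.1825) = sign(4.1825)*max(|4.1825| - 3.66, 0) = 0.5225
prox(7.5774) = sign(7.5774)*max(|7.5774| - 3.66, 0) = 3.9174
prox(x) = [5.3673, 4.047, 0.5225, 3.9174]
||prox(x)||_1 = 5.3673 + 4.047 + 0.5225 + 3.9174 = 13.8542


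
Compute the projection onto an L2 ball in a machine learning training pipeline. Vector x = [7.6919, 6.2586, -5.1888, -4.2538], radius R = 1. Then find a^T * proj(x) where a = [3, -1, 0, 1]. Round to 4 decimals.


Step 1: Compute ||x|| (intermediates to 6 decimals).
||x|| = sqrt(7.6919^2 + 6.2586^2 + (-5.1888)^2 + (-4.2538)^2) = 11.973047
Step 2: Project.
Since ||x|| > R, scale = R/||x|| = 1/11.973047 = 0.083521, proj(x) = scale * x
proj(x) = [0.642435, 0.522725, -0.433374, -0.355282]
Step 3: Dot product.
a^T * proj(x) = 3*0.642435 - 1*0.522725 + 0*(-0.433374) + 1*(-0.355282) = 1.0493


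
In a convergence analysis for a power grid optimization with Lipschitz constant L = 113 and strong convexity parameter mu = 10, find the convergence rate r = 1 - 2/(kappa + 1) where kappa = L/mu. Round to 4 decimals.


Step 1: Compute the condition number.
kappa = L/mu = 113/10 = 11.3
Step 2: Compute the convergence rate.
r = 1 - 2/(kappa + 1) = 1 - 2*mu/(L + mu) = (L - mu)/(L + mu) = 103/123 = 0.8374


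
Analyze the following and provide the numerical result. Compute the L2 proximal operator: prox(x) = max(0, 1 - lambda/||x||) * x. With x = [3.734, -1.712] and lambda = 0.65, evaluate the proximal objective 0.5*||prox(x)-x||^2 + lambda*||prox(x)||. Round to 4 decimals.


Step 1: Compute ||x||.
||x|| = 4.1078
Step 2: Compute scaling factor.
scale = max(0, 1 - 0.65/4.1078) = 0.8418
Step 3: prox(x) = [3.1431, -1.4411]
||prox(x)|| = 3.4578
Step 4: Proximal objective.
0.5*||prox-x||^2 = 0.2113
lambda*||prox|| = 2.2476
Total = 2.4588


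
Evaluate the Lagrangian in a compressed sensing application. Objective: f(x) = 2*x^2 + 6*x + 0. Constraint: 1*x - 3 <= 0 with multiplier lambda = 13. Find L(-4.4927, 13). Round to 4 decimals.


Step 1: Evaluate f(x).
f(-4.4927) = 2*(-4.4927)^2 + 6*(-4.4927) + 0 = 13.4125
Step 2: Evaluate g(x).
g(-4.4927) = 1*-4.4927 - 3 = -7.4927
Step 3: Compute Lagrangian.
L = 13.4125 + 13*-7.4927 = -83.9926


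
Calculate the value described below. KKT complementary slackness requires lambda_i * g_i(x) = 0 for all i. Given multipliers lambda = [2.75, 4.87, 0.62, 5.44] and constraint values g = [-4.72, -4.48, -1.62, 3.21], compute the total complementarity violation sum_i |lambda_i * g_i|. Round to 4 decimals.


KKT complementary slackness check:
lambda_1 * g_1 = 2.75 * -4.72 = -12.98
lambda_2 * g_2 = 4.87 * -4.48 = -21.8176
lambda_3 * g_3 = 0.62 * -1.62 = -1.0044
lambda_4 * g_4 = 5.44 * 3.21 = 17.4624
Total violation = 12.98 + 21.8176 + 1.0044 + 17.4624 = 53.2644


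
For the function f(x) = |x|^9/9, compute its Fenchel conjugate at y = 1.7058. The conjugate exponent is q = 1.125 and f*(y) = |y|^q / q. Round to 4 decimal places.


The conjugate exponent q satisfies 1/p + 1/q = 1.
p = 9, so q = 9/(9 - 1) = 1.125
|y|^q = 1.7058^1.125 = 1.8236
f*(1.7058) = 1.8236 / 1.125 = 1.6209


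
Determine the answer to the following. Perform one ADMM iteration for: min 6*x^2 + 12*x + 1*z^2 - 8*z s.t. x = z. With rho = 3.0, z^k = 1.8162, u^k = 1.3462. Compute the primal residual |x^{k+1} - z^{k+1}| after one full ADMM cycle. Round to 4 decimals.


ADMM iteration with rho = 3.0, z^k = 1.8162, u^k = 1.3462
Step 1: x-update.
Minimize 6*x^2 + 12*x + (3.0/2)*(x - 1.8162 + 1.3462)^2
FOC: (2*6 + 3.0)*x = -12 + 3.0*(1.8162 - 1.3462)
x^{k+1} = -0.706
Step 2: z-update.
Minimize 1*z^2 - 8*z + (3.0/2)*(-0.706 - z + 1.3462)^2
FOC: (2*1 + 3.0)*z = 8 + 3.0*(-0.706 + 1.3462)
z^{k+1} = 1.9841
Step 3: u-update.
u^{k+1} = 1.3462 - 0.706 - 1.9841 = -1.3439
Step 4: Primal residual = |-0.706 - 1.9841| = 2.6901


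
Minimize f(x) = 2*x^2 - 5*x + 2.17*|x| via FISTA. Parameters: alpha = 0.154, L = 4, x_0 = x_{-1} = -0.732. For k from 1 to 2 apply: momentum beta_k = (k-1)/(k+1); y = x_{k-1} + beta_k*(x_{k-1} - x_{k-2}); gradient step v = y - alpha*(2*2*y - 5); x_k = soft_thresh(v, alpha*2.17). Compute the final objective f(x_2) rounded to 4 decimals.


FISTA on f(x) = 2*x^2 - 5*x + 2.17*|x|
L = 4, alpha = 0.154
Iteration 1: beta = 0.0, y = -0.732 + 0.0*(-0.732 + 0.732) = -0.732
  grad(y) = -7.928, v = y - alpha*grad = 0.4889
  prox(v) = soft_thresh(0.4889, 0.3342) = 0.1547
Iteration 2: beta = 0.3333, y = 0.1547 + 0.3333*(0.1547 + 0.732) = 0.4503
  grad(y) = -3.1988, v = y - alpha*grad = 0.9429
  prox(v) = soft_thresh(0.9429, 0.3342) = 0.6087
f(x_2) = 2*0.6087^2 - 5*0.6087 + 2.17*|0.6087| = -0.9816


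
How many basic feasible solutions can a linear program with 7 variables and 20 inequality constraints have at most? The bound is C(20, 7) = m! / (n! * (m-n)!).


Each vertex corresponds to some choice of n active constraints out of m, so the number of vertices is at most C(m, n) = m! / (n!(m-n)!).
m = 20, n = 7
Numerator: 20 * 19 * 18 * 17 * 16 * 15 * 14
Denominator: 7! = 5040
C(20, 7) = 77520


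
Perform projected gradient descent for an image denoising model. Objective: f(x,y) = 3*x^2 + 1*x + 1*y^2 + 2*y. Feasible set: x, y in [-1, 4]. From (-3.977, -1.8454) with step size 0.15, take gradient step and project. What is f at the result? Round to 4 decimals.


Step 1: Compute gradient at (-3.977, -1.8454).
grad_x = 2*3*-3.977 + 1 = -22.862
grad_y = 2*1*-1.8454 + 2 = -1.6908
Step 2: Gradient step.
x_raw = -3.977 - 0.15*-22.862 = -0.5477
y_raw = -1.8454 - 0.15*-1.6908 = -1.5918
Step 3: Project onto [-1, 4].
x_proj = clip(-0.5477) = -0.5477
y_proj = clip(-1.5918) = -1.0
Step 4: Evaluate f.
f(-0.5477, -1.0) = -0.6478


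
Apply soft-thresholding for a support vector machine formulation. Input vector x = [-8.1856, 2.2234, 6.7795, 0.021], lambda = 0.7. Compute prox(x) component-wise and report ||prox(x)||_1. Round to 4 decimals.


Soft-thresholding with lambda = 0.7:
prox(-8.1856) = sign(-8.1856)*max(|-8.1856| - 0.7, 0) = -7.4856
prox(2.2234) = sign(2.2234)*max(|2.2234| - 0.7, 0) = 1.5234
prox(6.7795) = sign(6.7795)*max(|6.7795| - 0.7, 0) = 6.0795
prox(0.021) = sign(0.021)*max(|0.021| - 0.7, 0) = 0.0
prox(x) = [-7.4856, 1.5234, 6.0795, 0.0]
||prox(x)||_1 = 7.4856 + 1.5234 + 6.0795 + 0.0 = 15.0885


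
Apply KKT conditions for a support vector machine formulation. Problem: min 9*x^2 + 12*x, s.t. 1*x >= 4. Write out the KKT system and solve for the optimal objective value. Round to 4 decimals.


Step 1: Try lambda = 0 (constraint inactive).
x_unc = -12/(2*9) = -0.6667
Check: 1*-0.6667 = -0.6667 < 4 -- violated!
Step 2: Constraint must be active: 1*x = 4
x* = 4/1 = 4.0
lambda = (2*9*4.0 + 12)/1 = 84.0
Step 3: Compute optimal value.
f(x*) = 9*4.0^2 + 12*4.0 = 192.0


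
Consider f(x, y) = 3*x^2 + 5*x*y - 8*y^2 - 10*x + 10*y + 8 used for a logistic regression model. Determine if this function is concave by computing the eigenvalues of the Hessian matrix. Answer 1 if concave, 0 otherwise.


The Hessian of f(x,y) = 3*x^2 + 5*x*y - 8*y^2 - 10*x + 10*y + 8 is:
H = [[6, 5], [5, -16]]
Trace = 6 - 16 = -10
Determinant = 6*-16 - (5)^2 = -121
Discriminant = (-10)^2 - 4*-121 = 584.0
Eigenvalues: lambda_1 = -17.083, lambda_2 = 7.083
The function is not concave.

0


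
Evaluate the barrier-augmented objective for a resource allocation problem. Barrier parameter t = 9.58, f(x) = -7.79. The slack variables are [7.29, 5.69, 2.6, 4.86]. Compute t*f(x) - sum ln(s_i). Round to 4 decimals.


Step 1: Compute log-barrier.
ln values: [1.9865, 1.7387, 0.9555, 1.581]
phi = -(1.9865 + 1.7387 + 0.9555 + 1.581) = -6.2618
Step 2: Compute augmented objective.
t*f(x) = 9.58*-7.79 = -74.6282
Total = -74.6282 - 6.2618 = -80.89


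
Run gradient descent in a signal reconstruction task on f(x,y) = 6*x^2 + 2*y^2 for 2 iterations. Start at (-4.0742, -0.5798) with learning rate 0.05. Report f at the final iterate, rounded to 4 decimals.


Gradient descent on f(x,y) = 6*x^2 + 2*y^2.
Starting point: (-4.0742, -0.5798), alpha = 0.05
Step 1: grad_x = 2*6*-4.0742 = -48.8904, grad_y = 2*2*-0.5798 = -2.3192
  x_1 = -4.0742 - 0.05*-48.8904 = -1.6297
  y_1 = -0.5798 - 0.05*-2.3192 = -0.4638
Step 2: grad_x = 2*6*-1.6297 = -19.5562, grad_y = 2*2*-0.4638 = -1.8554
  x_2 = -1.6297 - 0.05*-19.5562 = -0.6519
  y_2 = -0.4638 - 0.05*-1.8554 = -0.3711
f(-0.6519, -0.3711) = 6*(-0.6519)^2 + 2*(-0.3711)^2 = 2.825


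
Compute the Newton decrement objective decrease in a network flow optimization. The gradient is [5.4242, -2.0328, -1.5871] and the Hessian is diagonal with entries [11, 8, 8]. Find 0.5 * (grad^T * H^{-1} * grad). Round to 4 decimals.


Step 1: H is diagonal, so H^(-1) * g = [0.4931, -0.2541, -0.1984].
Step 2: g^T H^(-1) g = sum_i g_i^2 / H_ii
  = (5.4242)^2/11 + (-2.0328)^2/8 + (-1.5871)^2/8
  = 2.6747 + 0.5165 + 0.3149 = 3.5061
Step 3: Objective decrease = 0.5 * g^T H^(-1) g = 1.7531


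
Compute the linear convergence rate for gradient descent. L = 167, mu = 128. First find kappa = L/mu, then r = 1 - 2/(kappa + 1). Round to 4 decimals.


Step 1: Compute the condition number.
kappa = L/mu = 167/128 = 1.3047
Step 2: Compute the convergence rate.
r = 1 - 2/(kappa + 1) = 1 - 2*mu/(L + mu) = (L - mu)/(L + mu) = 39/295 = 0.1322


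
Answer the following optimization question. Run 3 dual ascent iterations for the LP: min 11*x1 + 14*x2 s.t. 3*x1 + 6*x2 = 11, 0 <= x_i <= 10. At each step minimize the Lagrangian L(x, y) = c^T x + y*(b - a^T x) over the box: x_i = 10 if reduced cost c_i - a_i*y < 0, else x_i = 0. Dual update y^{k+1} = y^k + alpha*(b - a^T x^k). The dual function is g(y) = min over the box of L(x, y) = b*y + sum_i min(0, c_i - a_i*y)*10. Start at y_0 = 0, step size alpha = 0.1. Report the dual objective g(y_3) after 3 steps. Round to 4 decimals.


Dual ascent for LP: min 11*x1 + 14*x2, 3*x1 + 6*x2 = 11, 0 <= x_i <= 10
Step 1: y^k = 0.0, reduced costs: (11.0, 14.0)
  x^k = (0.0, 0.0), subgradient = b - a^T x = 11.0
  y^{k+1} = 0.0 + 0.1*11.0 = 1.1
Step 2: y^k = 1.1, reduced costs: (7.7, 7.4)
  x^k = (0.0, 0.0), subgradient = b - a^T x = 11.0
  y^{k+1} = 1.1 + 0.1*11.0 = 2.2
Step 3: y^k = 2.2, reduced costs: (4.4, 0.8)
  x^k = (0.0, 0.0), subgradient = b - a^T x = 11.0
  y^{k+1} = 2.2 + 0.1*11.0 = 3.3
Dual objective at y_3 = 3.3: reduced costs (1.1, -5.8), box minimizer x = (0.0, 10.0)
g(y_3) = b*y + (c1 - a1*y)*x1 + (c2 - a2*y)*x2 = 11*3.3 + 1.1*0.0 + (-5.8)*10.0 = 36.3 + 0.0 - 58.0 = -21.7


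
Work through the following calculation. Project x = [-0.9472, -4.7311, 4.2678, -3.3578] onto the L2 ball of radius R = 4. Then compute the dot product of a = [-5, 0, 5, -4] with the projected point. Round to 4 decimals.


Step 1: Compute ||x|| (intermediates to 6 decimals).
||x|| = sqrt((-0.9472)^2 + (-4.7311)^2 + 4.2678^2 + (-3.3578)^2) = 7.264257
Step 2: Project.
Since ||x|| > R, scale = R/||x|| = 4/7.264257 = 0.550641, proj(x) = scale * x
proj(x) = [-0.521567, -2.605138, 2.350026, -1.848942]
Step 3: Dot product.
a^T * proj(x) = -5*(-0.521567) + 0*(-2.605138) + 5*2.350026 - 4*(-1.848942) = 21.7537


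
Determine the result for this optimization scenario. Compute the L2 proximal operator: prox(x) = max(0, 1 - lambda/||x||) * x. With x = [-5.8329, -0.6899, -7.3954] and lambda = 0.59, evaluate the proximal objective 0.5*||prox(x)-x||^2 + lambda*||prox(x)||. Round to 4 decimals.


Step 1: Compute ||x||.
||x|| = 9.4441
Step 2: Compute scaling factor.
scale = max(0, 1 - 0.59/9.4441) = 0.9375
Step 3: prox(x) = [-5.4685, -0.6468, -6.9334]
||prox(x)|| = 8.8541
Step 4: Proximal objective.
0.5*||prox-x||^2 = 0.1741
lambda*||prox|| = 5.2239
Total = 5.398


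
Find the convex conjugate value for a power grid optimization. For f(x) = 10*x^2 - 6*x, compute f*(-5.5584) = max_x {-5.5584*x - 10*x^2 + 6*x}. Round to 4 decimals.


f*(y) = sup_x {y*x - a*x^2 - b*x} = sup_x {(y-b)*x - a*x^2}
FOC: (y - b) - 2a*x = 0 => x* = (y - b)/(2a)
x* = (-5.5584 + 6)/(2*10) = 0.0221
f*(-5.5584) = (y-b)^2/(4a) = (-5.5584 + 6)^2/(4*10)
= 0.195/40 = 0.0049


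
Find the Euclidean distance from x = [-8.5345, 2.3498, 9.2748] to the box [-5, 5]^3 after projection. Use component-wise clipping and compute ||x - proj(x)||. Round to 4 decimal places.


Project each component onto [-5, 5].
clip(-8.5345) = -5.0, clip(2.3498) = 2.3498, clip(9.2748) = 5.0
Projection = [-5.0, 2.3498, 5.0]
Squared diffs: [12.4927, 0.0, 18.2739]
Distance = sqrt(30.7666) = 5.5468


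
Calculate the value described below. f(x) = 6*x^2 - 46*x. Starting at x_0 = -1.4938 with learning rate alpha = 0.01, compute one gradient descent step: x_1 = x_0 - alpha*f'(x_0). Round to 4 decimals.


We compute the gradient at x_0 and apply the update.
f'(x) = 12*x - 46
f'(-1.4938) = 12*-1.4938 - 46 = -63.9256
x_1 = -1.4938 - 0.01*-63.9256 = -0.8545


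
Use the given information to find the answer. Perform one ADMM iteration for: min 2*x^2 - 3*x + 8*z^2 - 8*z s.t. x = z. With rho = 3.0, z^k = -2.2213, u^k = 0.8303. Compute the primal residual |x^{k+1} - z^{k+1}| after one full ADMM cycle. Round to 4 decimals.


ADMM iteration with rho = 3.0, z^k = -2.2213, u^k = 0.8303
Step 1: x-update.
Minimize 2*x^2 - 3*x + (3.0/2)*(x + 2.2213 + 0.8303)^2
FOC: (2*2 + 3.0)*x = 3 + 3.0*(-2.2213 - 0.8303)
x^{k+1} = -0.8793
Step 2: z-update.
Minimize 8*z^2 - 8*z + (3.0/2)*(-0.8793 - z + 0.8303)^2
FOC: (2*8 + 3.0)*z = 8 + 3.0*(-0.8793 + 0.8303)
z^{k+1} = 0.4133
Step 3: u-update.
u^{k+1} = 0.8303 - 0.8793 - 0.4133 = -0.4623
Step 4: Primal residual = |-0.8793 - 0.4133| = 1.2926


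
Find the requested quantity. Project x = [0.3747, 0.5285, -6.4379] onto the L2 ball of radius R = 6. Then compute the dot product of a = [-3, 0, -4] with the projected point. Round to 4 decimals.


Step 1: Compute ||x|| (intermediates to 6 decimals).
||x|| = sqrt(0.3747^2 + 0.5285^2 + (-6.4379)^2) = 6.470415
Step 2: Project.
Since ||x|| > R, scale = R/||x|| = 6/6.470415 = 0.927298, proj(x) = scale * x
proj(x) = [0.347459, 0.490077, -5.969852]
Step 3: Dot product.
a^T * proj(x) = -3*0.347459 + 0*0.490077 - 4*(-5.969852) = 22.837


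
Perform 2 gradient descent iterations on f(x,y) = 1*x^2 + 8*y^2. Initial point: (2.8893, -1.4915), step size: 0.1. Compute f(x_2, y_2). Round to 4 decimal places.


Gradient descent on f(x,y) = 1*x^2 + 8*y^2.
Starting point: (2.8893, -1.4915), alpha = 0.1
Step 1: grad_x = 2*1*2.8893 = 5.7786, grad_y = 2*8*-1.4915 = -23.864
  x_1 = 2.8893 - 0.1*5.7786 = 2.3114
  y_1 = -1.4915 - 0.1*-23.864 = 0.8949
Step 2: grad_x = 2*1*2.3114 = 4.6229, grad_y = 2*8*0.8949 = 14.3184
  x_2 = 2.3114 - 0.1*4.6229 = 1.8492
  y_2 = 0.8949 - 0.1*14.3184 = -0.5369
f(1.8492, -0.5369) = 1*1.8492^2 + 8*(-0.5369)^2 = 5.7258


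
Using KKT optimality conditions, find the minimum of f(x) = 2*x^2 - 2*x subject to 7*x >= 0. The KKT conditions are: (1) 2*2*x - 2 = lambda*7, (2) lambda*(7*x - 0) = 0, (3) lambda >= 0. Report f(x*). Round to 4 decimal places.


Step 1: Try lambda = 0 (constraint inactive).
Stationarity: 2*2*x - 2 = 0
x* = 2/(2*2) = 0.5
Check constraint: 7*0.5 = 3.5 >= 0 -- satisfied.
Step 2: Compute optimal value.
f(x*) = 2*0.5^2 - 2*0.5 = -0.5


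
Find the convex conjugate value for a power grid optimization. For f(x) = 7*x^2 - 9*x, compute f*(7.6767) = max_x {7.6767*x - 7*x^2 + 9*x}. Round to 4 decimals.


f*(y) = sup_x {y*x - a*x^2 - b*x} = sup_x {(y-b)*x - a*x^2}
FOC: (y - b) - 2a*x = 0 => x* = (y - b)/(2a)
x* = (7.6767 + 9)/(2*7) = 1.1912
f*(7.6767) = (y-b)^2/(4a) = (7.6767 + 9)^2/(4*7)
= 278.1123/28 = 9.9326


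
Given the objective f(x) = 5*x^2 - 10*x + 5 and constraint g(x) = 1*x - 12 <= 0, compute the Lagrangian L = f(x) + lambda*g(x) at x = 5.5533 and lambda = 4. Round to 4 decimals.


Step 1: Evaluate f(x).
f(5.5533) = 5*5.5533^2 - 10*5.5533 + 5 = 103.6627
Step 2: Evaluate g(x).
g(5.5533) = 1*5.5533 - 12 = -6.4467
Step 3: Compute Lagrangian.
L = 103.6627 + 4*-6.4467 = 77.8759


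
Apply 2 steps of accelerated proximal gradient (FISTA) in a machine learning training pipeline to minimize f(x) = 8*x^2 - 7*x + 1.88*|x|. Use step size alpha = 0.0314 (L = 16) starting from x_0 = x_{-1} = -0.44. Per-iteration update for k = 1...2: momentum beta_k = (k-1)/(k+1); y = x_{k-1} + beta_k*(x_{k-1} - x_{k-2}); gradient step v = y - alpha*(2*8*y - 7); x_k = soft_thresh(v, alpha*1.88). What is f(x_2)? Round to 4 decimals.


FISTA on f(x) = 8*x^2 - 7*x + 1.88*|x|
L = 16, alpha = 0.0314
Iteration 1: beta = 0.0, y = -0.44 + 0.0*(-0.44 + 0.44) = -0.44
  grad(y) = -14.04, v = y - alpha*grad = 0.0009
  prox(v) = soft_thresh(0.0009, 0.059) = 0.0
Iteration 2: beta = 0.3333, y = 0.0 + 0.3333*(0.0 + 0.44) = 0.1467
  grad(y) = -4.6533, v = y - alpha*grad = 0.2928
  prox(v) = soft_thresh(0.2928, 0.059) = 0.2337
f(x_2) = 8*0.2337^2 - 7*0.2337 + 1.88*|0.2337| = -0.7597


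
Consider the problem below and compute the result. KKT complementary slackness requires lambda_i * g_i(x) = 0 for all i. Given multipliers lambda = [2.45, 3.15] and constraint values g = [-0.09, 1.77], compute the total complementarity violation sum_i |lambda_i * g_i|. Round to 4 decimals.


KKT complementary slackness check:
lambda_1 * g_1 = 2.45 * -0.09 = -0.2205
lambda_2 * g_2 = 3.15 * 1.77 = 5.5755
Total violation = 0.2205 + 5.5755 = 5.796


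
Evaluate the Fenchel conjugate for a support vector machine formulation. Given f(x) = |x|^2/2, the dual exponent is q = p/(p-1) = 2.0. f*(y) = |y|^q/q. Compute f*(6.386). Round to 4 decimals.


The conjugate exponent q satisfies 1/p + 1/q = 1.
p = 2, so q = 2/(2 - 1) = 2.0
|y|^q = 6.386^2.0 = 40.781
f*(6.386) = 40.781 / 2.0 = 20.3905


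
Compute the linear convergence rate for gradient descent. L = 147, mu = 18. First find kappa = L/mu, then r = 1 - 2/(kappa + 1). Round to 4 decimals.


Step 1: Compute the condition number.
kappa = L/mu = 147/18 = 8.1667
Step 2: Compute the convergence rate.
r = 1 - 2/(kappa + 1) = 1 - 2*mu/(L + mu) = (L - mu)/(L + mu) = 129/165 = 0.7818


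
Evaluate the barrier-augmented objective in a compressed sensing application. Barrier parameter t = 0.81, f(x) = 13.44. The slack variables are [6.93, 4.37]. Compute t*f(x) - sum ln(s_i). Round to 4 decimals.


Step 1: Compute log-barrier.
ln values: [1.9359, 1.4748]
phi = -(1.9359 + 1.4748) = -3.4106
Step 2: Compute augmented objective.
t*f(x) = 0.81*13.44 = 10.8864
Total = 10.8864 - 3.4106 = 7.4758


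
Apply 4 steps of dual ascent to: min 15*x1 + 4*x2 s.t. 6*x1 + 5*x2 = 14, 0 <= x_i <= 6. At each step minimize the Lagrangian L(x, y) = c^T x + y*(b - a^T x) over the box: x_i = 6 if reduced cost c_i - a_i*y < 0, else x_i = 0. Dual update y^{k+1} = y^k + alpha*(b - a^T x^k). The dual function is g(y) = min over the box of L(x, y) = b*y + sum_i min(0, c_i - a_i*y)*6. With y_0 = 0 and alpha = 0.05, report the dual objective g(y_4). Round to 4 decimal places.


Dual ascent for LP: min 15*x1 + 4*x2, 6*x1 + 5*x2 = 14, 0 <= x_i <= 6
Step 1: y^k = 0.0, reduced costs: (15.0, 4.0)
  x^k = (0.0, 0.0), subgradient = b - a^T x = 14.0
  y^{k+1} = 0.0 + 0.05*14.0 = 0.7
Step 2: y^k = 0.7, reduced costs: (10.8, 0.5)
  x^k = (0.0, 0.0), subgradient = b - a^T x = 14.0
  y^{k+1} = 0.7 + 0.05*14.0 = 1.4
Step 3: y^k = 1.4, reduced costs: (6.6, -3.0)
  x^k = (0.0, 6.0), subgradient = b - a^T x = -16.0
  y^{k+1} = 1.4 + 0.05*-16.0 = 0.6
Step 4: y^k = 0.6, reduced costs: (11.4, 1.0)
  x^k = (0.0, 0.0), subgradient = b - a^T x = 14.0
  y^{k+1} = 0.6 + 0.05*14.0 = 1.3
Dual objective at y_4 = 1.3: reduced costs (7.2, -2.5), box minimizer x = (0.0, 6.0)
g(y_4) = b*y + (c1 - a1*y)*x1 + (c2 - a2*y)*x2 = 14*1.3 + 7.2*0.0 + (-2.5)*6.0 = 18.2 + 0.0 - 15.0 = 3.2


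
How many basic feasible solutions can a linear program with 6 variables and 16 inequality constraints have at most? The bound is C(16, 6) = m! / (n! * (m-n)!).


Each vertex corresponds to some choice of n active constraints out of m, so the number of vertices is at most C(m, n) = m! / (n!(m-n)!).
m = 16, n = 6
Numerator: 16 * 15 * 14 * 13 * 12 * 11
Denominator: 6! = 720
C(16, 6) = 8008


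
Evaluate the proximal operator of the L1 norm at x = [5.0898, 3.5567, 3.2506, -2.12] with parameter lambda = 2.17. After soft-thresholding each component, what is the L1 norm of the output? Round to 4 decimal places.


Soft-thresholding with lambda = 2.17:
prox(5.0898) = sign(5.0898)*max(|5.0898| - 2.17, 0) = 2.9198
prox(3.5567) = sign(3.5567)*max(|3.5567| - 2.17, 0) = 1.3867
prox(3.2506) = sign(3.2506)*max(|3.2506| - 2.17, 0) = 1.0806
prox(-2.12) = sign(-2.12)*max(|-2.12| - 2.17, 0) = 0.0
prox(x) = [2.9198, 1.3867, 1.0806, 0.0]
||prox(x)||_1 = 2.9198 + 1.3867 + 1.0806 + 0.0 = 5.3871


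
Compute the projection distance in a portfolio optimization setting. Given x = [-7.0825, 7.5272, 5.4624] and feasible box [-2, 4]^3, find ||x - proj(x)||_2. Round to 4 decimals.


Project each component onto [-2, 4].
clip(-7.0825) = -2.0, clip(7.5272) = 4.0, clip(5.4624) = 4.0
Projection = [-2.0, 4.0, 4.0]
Squared diffs: [25.8318, 12.4411, 2.1386]
Distance = sqrt(40.4115) = 6.357


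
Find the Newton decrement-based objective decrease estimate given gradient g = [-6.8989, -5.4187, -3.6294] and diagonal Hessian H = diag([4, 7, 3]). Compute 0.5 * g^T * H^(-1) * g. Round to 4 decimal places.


Step 1: H is diagonal, so H^(-1) * g = [-1.7247, -0.7741, -1.2098].
Step 2: g^T H^(-1) g = sum_i g_i^2 / H_ii
  = (-6.8989)^2/4 + (-5.4187)^2/7 + (-3.6294)^2/3
  = 11.8987 + 4.1946 + 4.3908 = 20.4842
Step 3: Objective decrease = 0.5 * g^T H^(-1) g = 10.2421


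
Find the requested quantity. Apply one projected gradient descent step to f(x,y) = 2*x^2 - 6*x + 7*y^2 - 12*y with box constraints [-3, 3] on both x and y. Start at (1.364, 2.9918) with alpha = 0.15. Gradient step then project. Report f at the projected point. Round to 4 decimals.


Step 1: Compute gradient at (1.364, 2.9918).
grad_x = 2*2*1.364 - 6 = -0.544
grad_y = 2*7*2.9918 - 12 = 29.8852
Step 2: Gradient step.
x_raw = 1.364 - 0.15*-0.544 = 1.4456
y_raw = 2.9918 - 0.15*29.8852 = -1.491
Step 3: Project onto [-3, 3].
x_proj = clip(1.4456) = 1.4456
y_proj = clip(-1.491) = -1.491
Step 4: Evaluate f.
f(1.4456, -1.491) = 28.9588


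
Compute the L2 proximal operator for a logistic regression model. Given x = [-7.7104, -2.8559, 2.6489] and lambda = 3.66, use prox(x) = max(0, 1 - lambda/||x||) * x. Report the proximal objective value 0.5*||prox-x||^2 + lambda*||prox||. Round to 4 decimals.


Step 1: Compute ||x||.
||x|| = 8.6385
Step 2: Compute scaling factor.
scale = max(0, 1 - 3.66/8.6385) = 0.5763
Step 3: prox(x) = [-4.4436, -1.6459, 1.5266]
||prox(x)|| = 4.9785
Step 4: Proximal objective.
0.5*||prox-x||^2 = 6.6978
lambda*||prox|| = 18.2213
Total = 24.919


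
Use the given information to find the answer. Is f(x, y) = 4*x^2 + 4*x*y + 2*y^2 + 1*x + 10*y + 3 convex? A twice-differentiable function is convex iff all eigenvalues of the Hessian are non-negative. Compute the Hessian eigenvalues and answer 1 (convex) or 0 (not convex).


The Hessian of f(x,y) = 4*x^2 + 4*x*y + 2*y^2 + 1*x + 10*y + 3 is:
H = [[8, 4], [4, 4]]
Trace = 8 + 4 = 12
Determinant = 8*4 - (4)^2 = 16
Discriminant = (12)^2 - 4*16 = 80.0
Eigenvalues: lambda_1 = 1.5279, lambda_2 = 10.4721
The function is convex.

1


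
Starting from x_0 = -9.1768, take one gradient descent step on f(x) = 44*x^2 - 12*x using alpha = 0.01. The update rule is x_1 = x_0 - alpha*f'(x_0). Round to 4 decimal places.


We compute the gradient at x_0 and apply the update.
f'(x) = 88*x - 12
f'(-9.1768) = 88*-9.1768 - 12 = -819.5584
x_1 = -9.1768 - 0.01*-819.5584 = -0.9812


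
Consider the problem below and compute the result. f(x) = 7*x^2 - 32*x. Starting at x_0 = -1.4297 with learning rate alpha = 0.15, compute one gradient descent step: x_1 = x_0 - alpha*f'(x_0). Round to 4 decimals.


We compute the gradient at x_0 and apply the update.
f'(x) = 14*x - 32
f'(-1.4297) = 14*-1.4297 - 32 = -52.0158
x_1 = -1.4297 - 0.15*-52.0158 = 6.3727


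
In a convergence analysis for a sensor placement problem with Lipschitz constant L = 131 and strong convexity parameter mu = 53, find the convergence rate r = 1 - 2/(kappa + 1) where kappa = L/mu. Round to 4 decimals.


Step 1: Compute the condition number.
kappa = L/mu = 131/53 = 2.4717
Step 2: Compute the convergence rate.
r = 1 - 2/(kappa + 1) = 1 - 2*mu/(L + mu) = (L - mu)/(L + mu) = 78/184 = 0.4239


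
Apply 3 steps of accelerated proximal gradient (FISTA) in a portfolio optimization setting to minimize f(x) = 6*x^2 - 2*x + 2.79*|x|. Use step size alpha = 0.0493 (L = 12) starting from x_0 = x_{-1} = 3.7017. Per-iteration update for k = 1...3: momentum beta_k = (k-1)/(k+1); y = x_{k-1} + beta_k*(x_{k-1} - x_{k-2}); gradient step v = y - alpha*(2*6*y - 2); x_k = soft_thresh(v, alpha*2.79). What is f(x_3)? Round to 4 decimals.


FISTA on f(x) = 6*x^2 - 2*x + 2.79*|x|
L = 12, alpha = 0.0493
Iteration 1: beta = 0.0, y = 3.7017 + 0.0*(3.7017 - 3.7017) = 3.7017
  grad(y) = 42.4204, v = y - alpha*grad = 1.6104
  prox(v) = soft_thresh(1.6104, 0.1375) = 1.4728
Iteration 2: beta = 0.3333, y = 1.4728 + 0.3333*(1.4728 - 3.7017) = 0.7299
  grad(y) = 6.7584, v = y - alpha*grad = 0.3967
  prox(v) = soft_thresh(0.3967, 0.1375) = 0.2591
Iteration 3: beta = 0.5, y = 0.2591 + 0.5*(0.2591 - 1.4728) = -0.3477
  grad(y) = -6.1726, v = y - alpha*grad = -0.0434
  prox(v) = soft_thresh(-0.0434, 0.1375) = 0.0
f(x_3) = 6*0.0^2 - 2*0.0 + 2.79*|0.0| = 0.0


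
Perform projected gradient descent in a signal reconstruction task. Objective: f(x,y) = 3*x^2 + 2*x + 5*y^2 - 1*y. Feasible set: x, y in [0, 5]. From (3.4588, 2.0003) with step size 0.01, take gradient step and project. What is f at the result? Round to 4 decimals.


Step 1: Compute gradient at (3.4588, 2.0003).
grad_x = 2*3*3.4588 + 2 = 22.7528
grad_y = 2*5*2.0003 - 1 = 19.003
Step 2: Gradient step.
x_raw = 3.4588 - 0.01*22.7528 = 3.2313
y_raw = 2.0003 - 0.01*19.003 = 1.8103
Step 3: Project onto [0, 5].
x_proj = clip(3.2313) = 3.2313
y_proj = clip(1.8103) = 1.8103
Step 4: Evaluate f.
f(3.2313, 1.8103) = 52.361


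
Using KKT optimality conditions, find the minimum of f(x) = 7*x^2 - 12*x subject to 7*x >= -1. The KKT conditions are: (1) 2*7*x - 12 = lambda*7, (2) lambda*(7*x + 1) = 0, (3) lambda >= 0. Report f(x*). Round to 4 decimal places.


Step 1: Try lambda = 0 (constraint inactive).
Stationarity: 2*7*x - 12 = 0
x* = 12/(2*7) = 6/7 = 0.8571 (rounded; the exact value 6/7 is used below)
Check constraint: 7*0.8571 = 5.9997 >= -1 -- satisfied.
Step 2: Compute optimal value.
f(x*) = 7*(6/7)^2 - 12*(6/7) = -5.1429


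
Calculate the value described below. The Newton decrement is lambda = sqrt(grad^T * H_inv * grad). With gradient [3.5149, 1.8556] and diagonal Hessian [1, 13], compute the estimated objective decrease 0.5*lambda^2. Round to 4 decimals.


Step 1: H is diagonal, so H^(-1) * g = [3.5149, 0.1427].
Step 2: g^T H^(-1) g = sum_i g_i^2 / H_ii
  = (3.5149)^2/1 + (1.8556)^2/13
  = 12.3545 + 0.2649 = 12.6194
Step 3: Objective decrease = 0.5 * g^T H^(-1) g = 6.3097


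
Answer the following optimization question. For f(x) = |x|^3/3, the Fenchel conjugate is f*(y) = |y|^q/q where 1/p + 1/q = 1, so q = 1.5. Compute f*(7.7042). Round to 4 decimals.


The conjugate exponent q satisfies 1/p + 1/q = 1.
p = 3, so q = 3/(3 - 1) = 1.5
|y|^q = 7.7042^1.5 = 21.3841
f*(7.7042) = 21.3841 / 1.5 = 14.2561


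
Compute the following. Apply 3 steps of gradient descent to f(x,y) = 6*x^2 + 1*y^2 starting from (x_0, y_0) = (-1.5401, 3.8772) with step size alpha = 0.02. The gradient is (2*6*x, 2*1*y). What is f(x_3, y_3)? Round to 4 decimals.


Gradient descent on f(x,y) = 6*x^2 + 1*y^2.
Starting point: (-1.5401, 3.8772), alpha = 0.02
Step 1: grad_x = 2*6*-1.5401 = -18.4812, grad_y = 2*1*3.8772 = 7.7544
  x_1 = -1.5401 - 0.02*-18.4812 = -1.1705
  y_1 = 3.8772 - 0.02*7.7544 = 3.7221
Step 2: grad_x = 2*6*-1.1705 = -14.0457, grad_y = 2*1*3.7221 = 7.4442
  x_2 = -1.1705 - 0.02*-14.0457 = -0.8896
  y_2 = 3.7221 - 0.02*7.4442 = 3.5732
Step 3: grad_x = 2*6*-0.8896 = -10.6747, grad_y = 2*1*3.5732 = 7.1465
  x_3 = -0.8896 - 0.02*-10.6747 = -0.6761
  y_3 = 3.5732 - 0.02*7.1465 = 3.4303
f(-0.6761, 3.4303) = 6*(-0.6761)^2 + 1*3.4303^2 = 14.5093


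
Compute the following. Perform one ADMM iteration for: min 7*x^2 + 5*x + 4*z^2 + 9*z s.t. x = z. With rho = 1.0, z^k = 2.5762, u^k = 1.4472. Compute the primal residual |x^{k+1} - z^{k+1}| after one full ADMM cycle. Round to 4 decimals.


ADMM iteration with rho = 1.0, z^k = 2.5762, u^k = 1.4472
Step 1: x-update.
Minimize 7*x^2 + 5*x + (1.0/2)*(x - 2.5762 + 1.4472)^2
FOC: (2*7 + 1.0)*x = -5 + 1.0*(2.5762 - 1.4472)
x^{k+1} = -0.2581
Step 2: z-update.
Minimize 4*z^2 + 9*z + (1.0/2)*(-0.2581 - z + 1.4472)^2
FOC: (2*4 + 1.0)*z = -9 + 1.0*(-0.2581 + 1.4472)
z^{k+1} = -0.8679
Step 3: u-update.
u^{k+1} = 1.4472 - 0.2581 + 0.8679 = 2.057
Step 4: Primal residual = |-0.2581 + 0.8679| = 0.6098


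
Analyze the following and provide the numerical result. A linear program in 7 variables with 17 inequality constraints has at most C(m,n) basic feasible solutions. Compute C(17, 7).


Each vertex corresponds to some choice of n active constraints out of m, so the number of vertices is at most C(m, n) = m! / (n!(m-n)!).
m = 17, n = 7
Numerator: 17 * 16 * 15 * 14 * 13 * 12 * 11
Denominator: 7! = 5040
C(17, 7) = 19448


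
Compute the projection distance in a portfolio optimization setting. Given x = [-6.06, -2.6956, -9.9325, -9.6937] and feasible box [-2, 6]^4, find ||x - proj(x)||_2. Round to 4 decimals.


Project each component onto [-2, 6].
clip(-6.06) = -2.0, clip(-2.6956) = -2.0, clip(-9.9325) = -2.0, clip(-9.6937) = -2.0
Projection = [-2.0, -2.0, -2.0, -2.0]
Squared diffs: [16.4836, 0.4839, 62.9246, 59.193]
Distance = sqrt(139.0851) = 11.7934


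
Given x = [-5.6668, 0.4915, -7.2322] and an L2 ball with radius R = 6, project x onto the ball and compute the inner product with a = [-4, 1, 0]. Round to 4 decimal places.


Step 1: Compute ||x|| (intermediates to 6 decimals).
||x|| = sqrt((-5.6668)^2 + 0.4915^2 + (-7.2322)^2) = 9.201028
Step 2: Project.
Since ||x|| > R, scale = R/||x|| = 6/9.201028 = 0.652101, proj(x) = scale * x
proj(x) = [-3.695326, 0.320508, -4.716125]
Step 3: Dot product.
a^T * proj(x) = -4*(-3.695326) + 1*0.320508 + 0*(-4.716125) = 15.1018


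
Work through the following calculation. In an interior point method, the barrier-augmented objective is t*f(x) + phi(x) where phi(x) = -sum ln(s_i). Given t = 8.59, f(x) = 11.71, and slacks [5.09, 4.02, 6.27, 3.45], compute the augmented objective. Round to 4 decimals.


Step 1: Compute log-barrier.
ln values: [1.6273, 1.3913, 1.8358, 1.2384]
phi = -(1.6273 + 1.3913 + 1.8358 + 1.2384) = -6.0927
Step 2: Compute augmented objective.
t*f(x) = 8.59*11.71 = 100.5889
Total = 100.5889 - 6.0927 = 94.4962


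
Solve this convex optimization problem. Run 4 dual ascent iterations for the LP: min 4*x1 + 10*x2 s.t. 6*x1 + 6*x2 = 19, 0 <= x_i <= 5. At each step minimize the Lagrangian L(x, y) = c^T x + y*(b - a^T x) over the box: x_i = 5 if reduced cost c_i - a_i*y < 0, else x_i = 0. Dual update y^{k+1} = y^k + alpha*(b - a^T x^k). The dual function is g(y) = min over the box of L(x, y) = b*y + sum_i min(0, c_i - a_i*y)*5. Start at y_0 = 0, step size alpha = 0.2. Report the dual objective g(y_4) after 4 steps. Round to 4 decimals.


Dual ascent for LP: min 4*x1 + 10*x2, 6*x1 + 6*x2 = 19, 0 <= x_i <= 5
Step 1: y^k = 0.0, reduced costs: (4.0, 10.0)
  x^k = (0.0, 0.0), subgradient = b - a^T x = 19.0
  y^{k+1} = 0.0 + 0.2*19.0 = 3.8
Step 2: y^k = 3.8, reduced costs: (-18.8, -12.8)
  x^k = (5.0, 5.0), subgradient = b - a^T x = -41.0
  y^{k+1} = 3.8 + 0.2*-41.0 = -4.4
Step 3: y^k = -4.4, reduced costs: (30.4, 36.4)
  x^k = (0.0, 0.0), subgradient = b - a^T x = 19.0
  y^{k+1} = -4.4 + 0.2*19.0 = -0.6
Step 4: y^k = -0.6, reduced costs: (7.6, 13.6)
  x^k = (0.0, 0.0), subgradient = b - a^T x = 19.0
  y^{k+1} = -0.6 + 0.2*19.0 = 3.2
Dual objective at y_4 = 3.2: reduced costs (-15.2, -9.2), box minimizer x = (5.0, 5.0)
g(y_4) = b*y + (c1 - a1*y)*x1 + (c2 - a2*y)*x2 = 19*3.2 + (-15.2)*5.0 + (-9.2)*5.0 = 60.8 - 76.0 - 46.0 = -61.2


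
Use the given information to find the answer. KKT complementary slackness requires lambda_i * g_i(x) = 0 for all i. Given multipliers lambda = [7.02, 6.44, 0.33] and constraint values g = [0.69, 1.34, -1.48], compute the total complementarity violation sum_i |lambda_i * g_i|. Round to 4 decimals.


KKT complementary slackness check:
lambda_1 * g_1 = 7.02 * 0.69 = 4.8438
lambda_2 * g_2 = 6.44 * 1.34 = 8.6296
lambda_3 * g_3 = 0.33 * -1.48 = -0.4884
Total violation = 4.8438 + 8.6296 + 0.4884 = 13.9618


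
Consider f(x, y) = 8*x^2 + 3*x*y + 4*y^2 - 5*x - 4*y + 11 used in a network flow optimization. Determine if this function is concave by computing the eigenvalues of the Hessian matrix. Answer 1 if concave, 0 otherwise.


The Hessian of f(x,y) = 8*x^2 + 3*x*y + 4*y^2 - 5*x - 4*y + 11 is:
H = [[16, 3], [3, 8]]
Trace = 16 + 8 = 24
Determinant = 16*8 - (3)^2 = 119
Discriminant = (24)^2 - 4*119 = 100.0
Eigenvalues: lambda_1 = 7.0, lambda_2 = 17.0
The function is not concave.

0


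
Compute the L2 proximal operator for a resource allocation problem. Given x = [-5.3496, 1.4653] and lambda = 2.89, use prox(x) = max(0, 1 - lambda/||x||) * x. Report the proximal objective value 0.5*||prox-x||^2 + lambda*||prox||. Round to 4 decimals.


Step 1: Compute ||x||.
||x|| = 5.5466
Step 2: Compute scaling factor.
scale = max(0, 1 - 2.89/5.5466) = 0.479
Step 3: prox(x) = [-2.5623, 0.7018]
||prox(x)|| = 2.6566
Step 4: Proximal objective.
0.5*||prox-x||^2 = 4.1761
lambda*||prox|| = 7.6776
Total = 11.8538


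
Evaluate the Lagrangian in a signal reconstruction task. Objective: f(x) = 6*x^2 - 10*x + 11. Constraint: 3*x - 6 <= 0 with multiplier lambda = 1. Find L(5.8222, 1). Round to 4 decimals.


Step 1: Evaluate f(x).
f(5.8222) = 6*5.8222^2 - 10*5.8222 + 11 = 156.1661
Step 2: Evaluate g(x).
g(5.8222) = 3*5.8222 - 6 = 11.4666
Step 3: Compute Lagrangian.
L = 156.1661 + 1*11.4666 = 167.6327


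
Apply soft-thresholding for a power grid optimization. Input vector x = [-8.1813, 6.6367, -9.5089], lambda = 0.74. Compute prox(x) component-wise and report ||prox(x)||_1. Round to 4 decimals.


Soft-thresholding with lambda = 0.74:
prox(-8.1813) = sign(-8.1813)*max(|-8.1813| - 0.74, 0) = -7.4413
prox(6.6367) = sign(6.6367)*max(|6.6367| - 0.74, 0) = 5.8967
prox(-9.5089) = sign(-9.5089)*max(|-9.5089| - 0.74, 0) = -8.7689
prox(x) = [-7.4413, 5.8967, -8.7689]
||prox(x)||_1 = 7.4413 + 5.8967 + 8.7689 = 22.1069


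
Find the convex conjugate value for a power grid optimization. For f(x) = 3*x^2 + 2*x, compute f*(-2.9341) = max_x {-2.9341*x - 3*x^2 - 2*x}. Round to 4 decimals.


f*(y) = sup_x {y*x - a*x^2 - b*x} = sup_x {(y-b)*x - a*x^2}
FOC: (y - b) - 2a*x = 0 => x* = (y - b)/(2a)
x* = (-2.9341 - 2)/(2*3) = -0.8224
f*(-2.9341) = (y-b)^2/(4a) = (-2.9341 - 2)^2/(4*3)
= 24.3453/12 = 2.0288


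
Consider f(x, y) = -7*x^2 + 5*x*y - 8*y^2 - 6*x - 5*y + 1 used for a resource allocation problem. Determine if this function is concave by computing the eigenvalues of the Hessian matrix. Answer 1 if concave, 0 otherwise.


The Hessian of f(x,y) = -7*x^2 + 5*x*y - 8*y^2 - 6*x - 5*y + 1 is:
H = [[-14, 5], [5, -16]]
Trace = -14 - 16 = -30
Determinant = -14*-16 - (5)^2 = 199
Discriminant = (-30)^2 - 4*199 = 104.0
Eigenvalues: lambda_1 = -20.099, lambda_2 = -9.901
The function is concave.

1
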